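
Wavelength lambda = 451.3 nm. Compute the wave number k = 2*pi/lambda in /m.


k = 2 * pi / lambda
= 6.2832 / (451.3e-9)
= 6.2832 / 4.5130e-07
= 1.3922e+07 /m

1.3922e+07


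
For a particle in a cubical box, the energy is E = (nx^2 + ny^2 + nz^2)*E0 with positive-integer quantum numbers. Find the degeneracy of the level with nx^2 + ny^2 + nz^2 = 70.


Enumerate all (nx, ny, nz) with nx^2 + ny^2 + nz^2 = 70:
(3,5,6)
(3,6,5)
(5,3,6)
(5,6,3)
(6,3,5)
(6,5,3)
Total degeneracy = 6

6


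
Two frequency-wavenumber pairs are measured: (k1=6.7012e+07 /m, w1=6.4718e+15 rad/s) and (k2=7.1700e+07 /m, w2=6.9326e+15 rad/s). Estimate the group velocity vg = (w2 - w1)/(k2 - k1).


vg = (w2 - w1) / (k2 - k1)
= (6.9326e+15 - 6.4718e+15) / (7.1700e+07 - 6.7012e+07)
= 4.6080e+14 / 4.6880e+06
= 9.8294e+07 m/s

9.8294e+07


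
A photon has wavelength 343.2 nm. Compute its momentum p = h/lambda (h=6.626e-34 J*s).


p = h / lambda
= 6.626e-34 / (343.2e-9)
= 6.626e-34 / 3.4320e-07
= 1.9307e-27 kg*m/s

1.9307e-27


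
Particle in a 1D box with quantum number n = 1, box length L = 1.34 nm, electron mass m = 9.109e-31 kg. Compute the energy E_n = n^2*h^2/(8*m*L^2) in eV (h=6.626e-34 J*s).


E = n^2 * h^2 / (8 * m * L^2)
= 1^2 * (6.626e-34)^2 / (8 * 9.109e-31 * (1.34e-9)^2)
= 1 * 4.3904e-67 / (8 * 9.109e-31 * 1.7956e-18)
= 3.3553e-20 J
= 0.2094 eV

0.2094


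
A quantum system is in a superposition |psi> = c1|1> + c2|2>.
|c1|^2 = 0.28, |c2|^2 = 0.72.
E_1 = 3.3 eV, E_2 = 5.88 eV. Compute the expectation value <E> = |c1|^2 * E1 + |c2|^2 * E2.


<E> = |c1|^2 * E1 + |c2|^2 * E2
= 0.28 * 3.3 + 0.72 * 5.88
= 0.924 + 4.2336
= 5.1576 eV

5.1576


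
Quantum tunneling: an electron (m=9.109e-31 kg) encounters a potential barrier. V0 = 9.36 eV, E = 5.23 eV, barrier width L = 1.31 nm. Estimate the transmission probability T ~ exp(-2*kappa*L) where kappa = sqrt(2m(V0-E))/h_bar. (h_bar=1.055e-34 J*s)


V0 - E = 4.13 eV = 6.6163e-19 J
kappa = sqrt(2 * m * (V0-E)) / h_bar
= sqrt(2 * 9.109e-31 * 6.6163e-19) / 1.055e-34
= 1.0406e+10 /m
2*kappa*L = 2 * 1.0406e+10 * 1.31e-9
= 27.265
T = exp(-27.265) = 1.441989e-12

1.441989e-12


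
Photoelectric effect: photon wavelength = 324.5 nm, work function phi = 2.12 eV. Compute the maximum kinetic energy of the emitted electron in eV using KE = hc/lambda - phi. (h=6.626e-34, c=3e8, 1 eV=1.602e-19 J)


E_photon = hc / lambda
= (6.626e-34)(3e8) / (324.5e-9)
= 6.1257e-19 J
= 3.8238 eV
KE = E_photon - phi
= 3.8238 - 2.12
= 1.7038 eV

1.7038


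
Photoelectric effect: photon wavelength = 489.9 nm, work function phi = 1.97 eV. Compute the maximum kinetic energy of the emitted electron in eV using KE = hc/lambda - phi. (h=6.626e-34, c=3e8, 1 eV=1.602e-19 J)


E_photon = hc / lambda
= (6.626e-34)(3e8) / (489.9e-9)
= 4.0576e-19 J
= 2.5328 eV
KE = E_photon - phi
= 2.5328 - 1.97
= 0.5628 eV

0.5628


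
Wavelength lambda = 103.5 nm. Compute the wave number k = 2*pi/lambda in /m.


k = 2 * pi / lambda
= 6.2832 / (103.5e-9)
= 6.2832 / 1.0350e-07
= 6.0707e+07 /m

6.0707e+07


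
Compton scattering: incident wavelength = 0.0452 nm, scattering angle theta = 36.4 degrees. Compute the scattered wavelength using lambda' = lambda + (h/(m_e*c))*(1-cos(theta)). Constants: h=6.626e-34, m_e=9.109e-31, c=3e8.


Compton wavelength: h/(m_e*c) = 2.4247e-12 m
d_lambda = 2.4247e-12 * (1 - cos(36.4 deg))
= 2.4247e-12 * 0.195106
= 4.7308e-13 m = 0.000473 nm
lambda' = 0.0452 + 0.000473
= 0.045673 nm

0.045673


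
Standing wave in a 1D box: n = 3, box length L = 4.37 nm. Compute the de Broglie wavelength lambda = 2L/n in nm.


lambda = 2L / n
= 2 * 4.37 / 3
= 8.74 / 3
= 2.9133 nm

2.9133


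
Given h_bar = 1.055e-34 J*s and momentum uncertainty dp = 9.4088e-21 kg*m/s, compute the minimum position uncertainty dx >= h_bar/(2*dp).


dx = h_bar / (2 * dp)
= 1.055e-34 / (2 * 9.4088e-21)
= 1.055e-34 / 1.8818e-20
= 5.6065e-15 m

5.6065e-15


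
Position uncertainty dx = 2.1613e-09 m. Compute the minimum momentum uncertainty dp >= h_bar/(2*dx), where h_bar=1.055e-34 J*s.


dp = h_bar / (2 * dx)
= 1.055e-34 / (2 * 2.1613e-09)
= 1.055e-34 / 4.3226e-09
= 2.4407e-26 kg*m/s

2.4407e-26


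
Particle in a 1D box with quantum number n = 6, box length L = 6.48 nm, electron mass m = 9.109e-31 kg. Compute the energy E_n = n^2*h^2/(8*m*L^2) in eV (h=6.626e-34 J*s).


E = n^2 * h^2 / (8 * m * L^2)
= 6^2 * (6.626e-34)^2 / (8 * 9.109e-31 * (6.48e-9)^2)
= 36 * 4.3904e-67 / (8 * 9.109e-31 * 4.1990e-17)
= 5.1653e-20 J
= 0.3224 eV

0.3224


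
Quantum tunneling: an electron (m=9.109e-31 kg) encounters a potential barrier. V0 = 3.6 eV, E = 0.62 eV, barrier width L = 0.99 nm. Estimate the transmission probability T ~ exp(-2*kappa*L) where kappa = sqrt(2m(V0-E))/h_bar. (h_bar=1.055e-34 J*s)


V0 - E = 2.98 eV = 4.7740e-19 J
kappa = sqrt(2 * m * (V0-E)) / h_bar
= sqrt(2 * 9.109e-31 * 4.7740e-19) / 1.055e-34
= 8.8397e+09 /m
2*kappa*L = 2 * 8.8397e+09 * 0.99e-9
= 17.5026
T = exp(-17.5026) = 2.504489e-08

2.504489e-08


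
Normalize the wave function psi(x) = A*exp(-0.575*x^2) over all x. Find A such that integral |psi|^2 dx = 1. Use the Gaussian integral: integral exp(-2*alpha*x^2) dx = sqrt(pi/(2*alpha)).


integral |psi|^2 dx = A^2 * sqrt(pi/(2*alpha)) = 1
A^2 = sqrt(2*alpha/pi)
= sqrt(2 * 0.575 / pi)
= 0.605026
A = sqrt(0.605026)
= 0.7778

0.7778


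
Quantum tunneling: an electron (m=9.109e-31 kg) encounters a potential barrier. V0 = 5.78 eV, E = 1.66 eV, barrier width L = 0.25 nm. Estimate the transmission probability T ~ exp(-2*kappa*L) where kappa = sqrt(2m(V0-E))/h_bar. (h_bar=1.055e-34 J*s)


V0 - E = 4.12 eV = 6.6002e-19 J
kappa = sqrt(2 * m * (V0-E)) / h_bar
= sqrt(2 * 9.109e-31 * 6.6002e-19) / 1.055e-34
= 1.0394e+10 /m
2*kappa*L = 2 * 1.0394e+10 * 0.25e-9
= 5.1969
T = exp(-5.1969) = 5.533467e-03

5.533467e-03


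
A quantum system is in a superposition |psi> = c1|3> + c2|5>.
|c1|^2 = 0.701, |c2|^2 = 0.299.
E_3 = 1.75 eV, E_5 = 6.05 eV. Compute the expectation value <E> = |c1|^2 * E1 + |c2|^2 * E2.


<E> = |c1|^2 * E1 + |c2|^2 * E2
= 0.701 * 1.75 + 0.299 * 6.05
= 1.2268 + 1.8089
= 3.0357 eV

3.0357


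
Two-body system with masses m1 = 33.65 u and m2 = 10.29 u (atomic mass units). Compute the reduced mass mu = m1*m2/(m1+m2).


mu = m1 * m2 / (m1 + m2)
= 33.65 * 10.29 / (33.65 + 10.29)
= 346.2585 / 43.94
= 7.8803 u

7.8803


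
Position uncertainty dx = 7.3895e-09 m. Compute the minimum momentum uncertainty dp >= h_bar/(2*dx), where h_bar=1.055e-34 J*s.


dp = h_bar / (2 * dx)
= 1.055e-34 / (2 * 7.3895e-09)
= 1.055e-34 / 1.4779e-08
= 7.1385e-27 kg*m/s

7.1385e-27


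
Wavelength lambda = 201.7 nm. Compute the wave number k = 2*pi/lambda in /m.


k = 2 * pi / lambda
= 6.2832 / (201.7e-9)
= 6.2832 / 2.0170e-07
= 3.1151e+07 /m

3.1151e+07


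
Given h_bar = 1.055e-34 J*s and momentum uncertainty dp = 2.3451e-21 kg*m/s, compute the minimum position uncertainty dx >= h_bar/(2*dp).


dx = h_bar / (2 * dp)
= 1.055e-34 / (2 * 2.3451e-21)
= 1.055e-34 / 4.6902e-21
= 2.2494e-14 m

2.2494e-14


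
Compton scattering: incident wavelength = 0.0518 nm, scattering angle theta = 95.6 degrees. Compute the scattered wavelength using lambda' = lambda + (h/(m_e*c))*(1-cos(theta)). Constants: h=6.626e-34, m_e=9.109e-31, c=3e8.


Compton wavelength: h/(m_e*c) = 2.4247e-12 m
d_lambda = 2.4247e-12 * (1 - cos(95.6 deg))
= 2.4247e-12 * 1.097583
= 2.6613e-12 m = 0.002661 nm
lambda' = 0.0518 + 0.002661
= 0.054461 nm

0.054461


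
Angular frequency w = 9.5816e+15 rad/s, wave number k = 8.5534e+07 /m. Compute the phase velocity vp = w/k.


vp = w / k
= 9.5816e+15 / 8.5534e+07
= 1.1202e+08 m/s

1.1202e+08


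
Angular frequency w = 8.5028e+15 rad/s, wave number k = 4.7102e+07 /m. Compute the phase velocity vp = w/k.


vp = w / k
= 8.5028e+15 / 4.7102e+07
= 1.8052e+08 m/s

1.8052e+08


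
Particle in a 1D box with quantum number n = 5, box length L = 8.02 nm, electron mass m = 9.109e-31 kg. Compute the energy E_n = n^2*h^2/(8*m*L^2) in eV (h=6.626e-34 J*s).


E = n^2 * h^2 / (8 * m * L^2)
= 5^2 * (6.626e-34)^2 / (8 * 9.109e-31 * (8.02e-9)^2)
= 25 * 4.3904e-67 / (8 * 9.109e-31 * 6.4320e-17)
= 2.3417e-20 J
= 0.1462 eV

0.1462


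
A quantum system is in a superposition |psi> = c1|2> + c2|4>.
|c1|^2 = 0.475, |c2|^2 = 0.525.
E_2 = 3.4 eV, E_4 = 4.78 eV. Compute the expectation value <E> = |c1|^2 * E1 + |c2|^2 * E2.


<E> = |c1|^2 * E1 + |c2|^2 * E2
= 0.475 * 3.4 + 0.525 * 4.78
= 1.615 + 2.5095
= 4.1245 eV

4.1245


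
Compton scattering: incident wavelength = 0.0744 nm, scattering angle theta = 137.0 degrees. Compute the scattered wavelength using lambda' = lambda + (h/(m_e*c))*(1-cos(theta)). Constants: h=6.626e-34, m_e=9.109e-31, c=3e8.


Compton wavelength: h/(m_e*c) = 2.4247e-12 m
d_lambda = 2.4247e-12 * (1 - cos(137.0 deg))
= 2.4247e-12 * 1.731354
= 4.1980e-12 m = 0.004198 nm
lambda' = 0.0744 + 0.004198
= 0.078598 nm

0.078598


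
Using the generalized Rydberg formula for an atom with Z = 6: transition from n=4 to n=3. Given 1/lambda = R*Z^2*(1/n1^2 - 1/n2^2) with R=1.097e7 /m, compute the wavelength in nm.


1/lambda = R * Z^2 * (1/n1^2 - 1/n2^2)
= 1.097e7 * 6^2 * (1/3^2 - 1/4^2)
= 1.097e7 * 36 * (0.111111 - 0.0625)
= 1.9197e+07 /m
lambda = 1 / 1.9197e+07
= 52.0901 nm

52.0901


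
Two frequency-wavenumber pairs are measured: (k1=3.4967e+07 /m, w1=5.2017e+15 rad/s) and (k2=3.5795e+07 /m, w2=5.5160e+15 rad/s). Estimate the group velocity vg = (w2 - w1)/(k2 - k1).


vg = (w2 - w1) / (k2 - k1)
= (5.5160e+15 - 5.2017e+15) / (3.5795e+07 - 3.4967e+07)
= 3.1430e+14 / 8.2800e+05
= 3.7959e+08 m/s

3.7959e+08


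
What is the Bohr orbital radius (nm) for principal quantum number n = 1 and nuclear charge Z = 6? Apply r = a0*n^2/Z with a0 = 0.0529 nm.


r = a0 * n^2 / Z
= 0.0529 * 1^2 / 6
= 0.0529 * 1 / 6
= 0.0088 nm

0.0088


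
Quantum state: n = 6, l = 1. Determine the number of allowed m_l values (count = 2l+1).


m_l ranges from -l to +l in integer steps
So m_l goes from -1 to +1
Count = 2l + 1 = 2*1 + 1
= 3

3


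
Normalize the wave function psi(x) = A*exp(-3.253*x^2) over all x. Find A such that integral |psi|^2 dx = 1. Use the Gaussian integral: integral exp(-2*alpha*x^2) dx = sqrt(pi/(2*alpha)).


integral |psi|^2 dx = A^2 * sqrt(pi/(2*alpha)) = 1
A^2 = sqrt(2*alpha/pi)
= sqrt(2 * 3.253 / pi)
= 1.439071
A = sqrt(1.439071)
= 1.1996

1.1996


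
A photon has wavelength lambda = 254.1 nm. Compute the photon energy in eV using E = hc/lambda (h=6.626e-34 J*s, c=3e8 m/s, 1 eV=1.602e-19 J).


E = hc / lambda
= (6.626e-34)(3e8) / (254.1e-9)
= 1.9878e-25 / 2.5410e-07
= 7.8229e-19 J
Converting to eV: 7.8229e-19 / 1.602e-19
= 4.8832 eV

4.8832


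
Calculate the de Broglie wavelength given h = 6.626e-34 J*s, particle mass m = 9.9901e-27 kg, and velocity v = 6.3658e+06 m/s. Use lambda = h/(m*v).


lambda = h / (m * v)
= 6.626e-34 / (9.9901e-27 * 6.3658e+06)
= 6.626e-34 / 6.3595e-20
= 1.0419e-14 m

1.0419e-14


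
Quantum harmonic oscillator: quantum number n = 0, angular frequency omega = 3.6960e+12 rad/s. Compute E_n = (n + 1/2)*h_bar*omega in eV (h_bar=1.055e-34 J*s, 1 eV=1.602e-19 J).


E = (n + 1/2) * h_bar * omega
= (0 + 0.5) * 1.055e-34 * 3.6960e+12
= 0.5 * 3.8993e-22
= 1.9496e-22 J
= 0.0012 eV

0.0012


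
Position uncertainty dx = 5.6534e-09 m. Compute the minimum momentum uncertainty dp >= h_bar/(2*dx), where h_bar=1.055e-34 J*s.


dp = h_bar / (2 * dx)
= 1.055e-34 / (2 * 5.6534e-09)
= 1.055e-34 / 1.1307e-08
= 9.3307e-27 kg*m/s

9.3307e-27


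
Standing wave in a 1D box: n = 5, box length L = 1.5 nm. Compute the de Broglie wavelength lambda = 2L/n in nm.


lambda = 2L / n
= 2 * 1.5 / 5
= 3.0 / 5
= 0.6 nm

0.6


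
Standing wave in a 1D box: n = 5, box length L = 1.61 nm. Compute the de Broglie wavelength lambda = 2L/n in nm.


lambda = 2L / n
= 2 * 1.61 / 5
= 3.22 / 5
= 0.644 nm

0.644


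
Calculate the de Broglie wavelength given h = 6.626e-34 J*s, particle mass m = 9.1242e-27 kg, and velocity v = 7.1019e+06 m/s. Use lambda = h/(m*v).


lambda = h / (m * v)
= 6.626e-34 / (9.1242e-27 * 7.1019e+06)
= 6.626e-34 / 6.4799e-20
= 1.0225e-14 m

1.0225e-14


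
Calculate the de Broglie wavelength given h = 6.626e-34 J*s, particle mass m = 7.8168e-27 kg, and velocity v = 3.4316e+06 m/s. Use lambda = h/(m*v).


lambda = h / (m * v)
= 6.626e-34 / (7.8168e-27 * 3.4316e+06)
= 6.626e-34 / 2.6824e-20
= 2.4702e-14 m

2.4702e-14


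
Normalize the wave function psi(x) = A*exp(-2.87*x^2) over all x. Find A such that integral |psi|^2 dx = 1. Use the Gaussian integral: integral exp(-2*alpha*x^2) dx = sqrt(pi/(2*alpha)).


integral |psi|^2 dx = A^2 * sqrt(pi/(2*alpha)) = 1
A^2 = sqrt(2*alpha/pi)
= sqrt(2 * 2.87 / pi)
= 1.351702
A = sqrt(1.351702)
= 1.1626

1.1626


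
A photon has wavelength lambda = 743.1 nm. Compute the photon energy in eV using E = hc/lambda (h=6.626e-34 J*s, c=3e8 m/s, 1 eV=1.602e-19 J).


E = hc / lambda
= (6.626e-34)(3e8) / (743.1e-9)
= 1.9878e-25 / 7.4310e-07
= 2.6750e-19 J
Converting to eV: 2.6750e-19 / 1.602e-19
= 1.6698 eV

1.6698


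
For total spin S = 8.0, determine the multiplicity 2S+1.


Spin multiplicity = 2S + 1
= 2 * 8.0 + 1
= 16.0 + 1
= 17

17


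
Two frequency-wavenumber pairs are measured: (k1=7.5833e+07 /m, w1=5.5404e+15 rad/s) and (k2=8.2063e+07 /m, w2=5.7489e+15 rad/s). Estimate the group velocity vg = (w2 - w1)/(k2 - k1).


vg = (w2 - w1) / (k2 - k1)
= (5.7489e+15 - 5.5404e+15) / (8.2063e+07 - 7.5833e+07)
= 2.0850e+14 / 6.2300e+06
= 3.3467e+07 m/s

3.3467e+07


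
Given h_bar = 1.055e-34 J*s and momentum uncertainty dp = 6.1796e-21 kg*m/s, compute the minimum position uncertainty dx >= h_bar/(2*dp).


dx = h_bar / (2 * dp)
= 1.055e-34 / (2 * 6.1796e-21)
= 1.055e-34 / 1.2359e-20
= 8.5362e-15 m

8.5362e-15


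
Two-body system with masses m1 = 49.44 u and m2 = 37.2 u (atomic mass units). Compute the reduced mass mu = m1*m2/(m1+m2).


mu = m1 * m2 / (m1 + m2)
= 49.44 * 37.2 / (49.44 + 37.2)
= 1839.168 / 86.64
= 21.2277 u

21.2277


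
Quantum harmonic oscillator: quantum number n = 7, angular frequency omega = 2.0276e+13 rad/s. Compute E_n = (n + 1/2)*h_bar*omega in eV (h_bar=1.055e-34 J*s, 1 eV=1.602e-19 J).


E = (n + 1/2) * h_bar * omega
= (7 + 0.5) * 1.055e-34 * 2.0276e+13
= 7.5 * 2.1391e-21
= 1.6043e-20 J
= 0.1001 eV

0.1001


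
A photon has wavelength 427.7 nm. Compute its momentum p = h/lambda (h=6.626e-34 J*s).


p = h / lambda
= 6.626e-34 / (427.7e-9)
= 6.626e-34 / 4.2770e-07
= 1.5492e-27 kg*m/s

1.5492e-27


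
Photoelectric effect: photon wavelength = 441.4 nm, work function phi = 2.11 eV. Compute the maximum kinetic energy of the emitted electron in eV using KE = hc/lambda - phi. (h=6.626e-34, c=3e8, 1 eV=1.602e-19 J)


E_photon = hc / lambda
= (6.626e-34)(3e8) / (441.4e-9)
= 4.5034e-19 J
= 2.8111 eV
KE = E_photon - phi
= 2.8111 - 2.11
= 0.7011 eV

0.7011


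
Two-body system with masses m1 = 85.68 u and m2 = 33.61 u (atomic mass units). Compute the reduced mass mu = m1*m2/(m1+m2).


mu = m1 * m2 / (m1 + m2)
= 85.68 * 33.61 / (85.68 + 33.61)
= 2879.7048 / 119.29
= 24.1404 u

24.1404


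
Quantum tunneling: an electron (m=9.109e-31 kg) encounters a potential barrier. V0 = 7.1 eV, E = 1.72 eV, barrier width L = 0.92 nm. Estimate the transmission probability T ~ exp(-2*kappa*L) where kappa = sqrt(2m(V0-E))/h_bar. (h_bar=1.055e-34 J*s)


V0 - E = 5.38 eV = 8.6188e-19 J
kappa = sqrt(2 * m * (V0-E)) / h_bar
= sqrt(2 * 9.109e-31 * 8.6188e-19) / 1.055e-34
= 1.1877e+10 /m
2*kappa*L = 2 * 1.1877e+10 * 0.92e-9
= 21.8544
T = exp(-21.8544) = 3.226798e-10

3.226798e-10


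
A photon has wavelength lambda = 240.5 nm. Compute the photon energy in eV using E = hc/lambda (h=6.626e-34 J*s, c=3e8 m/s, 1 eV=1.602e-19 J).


E = hc / lambda
= (6.626e-34)(3e8) / (240.5e-9)
= 1.9878e-25 / 2.4050e-07
= 8.2653e-19 J
Converting to eV: 8.2653e-19 / 1.602e-19
= 5.1594 eV

5.1594


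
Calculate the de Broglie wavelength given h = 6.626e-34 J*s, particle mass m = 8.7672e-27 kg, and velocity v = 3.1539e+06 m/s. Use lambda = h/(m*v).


lambda = h / (m * v)
= 6.626e-34 / (8.7672e-27 * 3.1539e+06)
= 6.626e-34 / 2.7651e-20
= 2.3963e-14 m

2.3963e-14


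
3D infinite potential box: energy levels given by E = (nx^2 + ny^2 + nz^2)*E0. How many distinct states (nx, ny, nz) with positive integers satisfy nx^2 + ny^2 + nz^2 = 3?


Enumerate all (nx, ny, nz) with nx^2 + ny^2 + nz^2 = 3:
(1,1,1)
Total degeneracy = 1

1


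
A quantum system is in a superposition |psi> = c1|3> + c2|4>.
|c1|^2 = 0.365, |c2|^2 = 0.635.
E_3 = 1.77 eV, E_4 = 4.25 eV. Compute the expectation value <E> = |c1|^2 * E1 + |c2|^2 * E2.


<E> = |c1|^2 * E1 + |c2|^2 * E2
= 0.365 * 1.77 + 0.635 * 4.25
= 0.6461 + 2.6987
= 3.3448 eV

3.3448


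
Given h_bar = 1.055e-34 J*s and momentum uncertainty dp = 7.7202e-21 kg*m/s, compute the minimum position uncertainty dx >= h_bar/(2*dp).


dx = h_bar / (2 * dp)
= 1.055e-34 / (2 * 7.7202e-21)
= 1.055e-34 / 1.5440e-20
= 6.8327e-15 m

6.8327e-15


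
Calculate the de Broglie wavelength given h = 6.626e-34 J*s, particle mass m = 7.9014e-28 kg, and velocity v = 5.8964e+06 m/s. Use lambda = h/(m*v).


lambda = h / (m * v)
= 6.626e-34 / (7.9014e-28 * 5.8964e+06)
= 6.626e-34 / 4.6590e-21
= 1.4222e-13 m

1.4222e-13


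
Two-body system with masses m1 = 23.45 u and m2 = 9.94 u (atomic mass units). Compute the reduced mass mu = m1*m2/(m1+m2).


mu = m1 * m2 / (m1 + m2)
= 23.45 * 9.94 / (23.45 + 9.94)
= 233.093 / 33.39
= 6.9809 u

6.9809


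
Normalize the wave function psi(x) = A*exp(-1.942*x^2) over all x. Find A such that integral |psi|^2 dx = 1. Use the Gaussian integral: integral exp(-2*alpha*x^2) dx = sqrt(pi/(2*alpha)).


integral |psi|^2 dx = A^2 * sqrt(pi/(2*alpha)) = 1
A^2 = sqrt(2*alpha/pi)
= sqrt(2 * 1.942 / pi)
= 1.111897
A = sqrt(1.111897)
= 1.0545

1.0545


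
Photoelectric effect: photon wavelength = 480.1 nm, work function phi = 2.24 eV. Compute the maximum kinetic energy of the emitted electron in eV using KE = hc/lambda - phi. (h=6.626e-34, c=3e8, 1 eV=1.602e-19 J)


E_photon = hc / lambda
= (6.626e-34)(3e8) / (480.1e-9)
= 4.1404e-19 J
= 2.5845 eV
KE = E_photon - phi
= 2.5845 - 2.24
= 0.3445 eV

0.3445


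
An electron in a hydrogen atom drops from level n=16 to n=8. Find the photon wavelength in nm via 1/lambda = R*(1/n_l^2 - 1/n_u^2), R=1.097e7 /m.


1/lambda = R * (1/n_l^2 - 1/n_u^2)
= 1.097e7 * (1/8^2 - 1/16^2)
= 1.097e7 * (0.015625 - 0.003906)
= 1.097e7 * 0.011719
= 1.2855e+05 /m
lambda = 1 / 1.2855e+05 = 7778.7906 nm

7778.7906


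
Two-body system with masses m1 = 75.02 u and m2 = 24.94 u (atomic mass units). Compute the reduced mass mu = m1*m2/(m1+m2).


mu = m1 * m2 / (m1 + m2)
= 75.02 * 24.94 / (75.02 + 24.94)
= 1870.9988 / 99.96
= 18.7175 u

18.7175


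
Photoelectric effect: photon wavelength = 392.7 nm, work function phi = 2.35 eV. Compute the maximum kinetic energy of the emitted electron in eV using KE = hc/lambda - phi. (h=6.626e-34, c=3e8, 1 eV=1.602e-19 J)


E_photon = hc / lambda
= (6.626e-34)(3e8) / (392.7e-9)
= 5.0619e-19 J
= 3.1597 eV
KE = E_photon - phi
= 3.1597 - 2.35
= 0.8097 eV

0.8097


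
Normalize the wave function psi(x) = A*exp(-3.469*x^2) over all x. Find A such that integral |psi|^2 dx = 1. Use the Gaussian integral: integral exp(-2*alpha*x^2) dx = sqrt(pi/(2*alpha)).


integral |psi|^2 dx = A^2 * sqrt(pi/(2*alpha)) = 1
A^2 = sqrt(2*alpha/pi)
= sqrt(2 * 3.469 / pi)
= 1.48608
A = sqrt(1.48608)
= 1.219

1.219


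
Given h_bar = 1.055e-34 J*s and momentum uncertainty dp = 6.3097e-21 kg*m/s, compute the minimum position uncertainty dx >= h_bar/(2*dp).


dx = h_bar / (2 * dp)
= 1.055e-34 / (2 * 6.3097e-21)
= 1.055e-34 / 1.2619e-20
= 8.3601e-15 m

8.3601e-15


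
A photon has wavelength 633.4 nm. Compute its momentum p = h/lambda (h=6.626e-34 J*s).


p = h / lambda
= 6.626e-34 / (633.4e-9)
= 6.626e-34 / 6.3340e-07
= 1.0461e-27 kg*m/s

1.0461e-27


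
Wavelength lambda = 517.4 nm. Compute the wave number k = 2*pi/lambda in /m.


k = 2 * pi / lambda
= 6.2832 / (517.4e-9)
= 6.2832 / 5.1740e-07
= 1.2144e+07 /m

1.2144e+07


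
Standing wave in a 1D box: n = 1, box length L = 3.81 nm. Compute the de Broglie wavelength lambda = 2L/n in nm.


lambda = 2L / n
= 2 * 3.81 / 1
= 7.62 / 1
= 7.62 nm

7.62


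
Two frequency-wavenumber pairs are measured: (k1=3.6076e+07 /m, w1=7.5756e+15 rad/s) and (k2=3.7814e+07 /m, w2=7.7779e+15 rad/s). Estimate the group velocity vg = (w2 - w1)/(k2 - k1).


vg = (w2 - w1) / (k2 - k1)
= (7.7779e+15 - 7.5756e+15) / (3.7814e+07 - 3.6076e+07)
= 2.0230e+14 / 1.7380e+06
= 1.1640e+08 m/s

1.1640e+08


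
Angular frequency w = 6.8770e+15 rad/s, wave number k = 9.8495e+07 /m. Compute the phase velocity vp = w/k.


vp = w / k
= 6.8770e+15 / 9.8495e+07
= 6.9821e+07 m/s

6.9821e+07


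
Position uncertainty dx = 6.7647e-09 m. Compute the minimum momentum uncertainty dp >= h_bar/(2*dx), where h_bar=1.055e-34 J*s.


dp = h_bar / (2 * dx)
= 1.055e-34 / (2 * 6.7647e-09)
= 1.055e-34 / 1.3529e-08
= 7.7978e-27 kg*m/s

7.7978e-27


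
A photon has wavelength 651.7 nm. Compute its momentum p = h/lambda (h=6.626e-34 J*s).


p = h / lambda
= 6.626e-34 / (651.7e-9)
= 6.626e-34 / 6.5170e-07
= 1.0167e-27 kg*m/s

1.0167e-27


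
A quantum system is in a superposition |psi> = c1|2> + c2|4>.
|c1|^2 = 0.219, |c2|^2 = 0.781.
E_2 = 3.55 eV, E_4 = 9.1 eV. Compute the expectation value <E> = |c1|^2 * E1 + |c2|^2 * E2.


<E> = |c1|^2 * E1 + |c2|^2 * E2
= 0.219 * 3.55 + 0.781 * 9.1
= 0.7774 + 7.1071
= 7.8845 eV

7.8845


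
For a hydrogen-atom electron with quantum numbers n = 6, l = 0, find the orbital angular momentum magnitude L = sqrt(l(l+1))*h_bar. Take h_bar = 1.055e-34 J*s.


L = sqrt(l*(l+1)) * h_bar
= sqrt(0 * 1) * 1.055e-34
= sqrt(0) * 1.055e-34
= 0.0 * 1.055e-34
= 0.0000e+00 J*s

0.0000e+00


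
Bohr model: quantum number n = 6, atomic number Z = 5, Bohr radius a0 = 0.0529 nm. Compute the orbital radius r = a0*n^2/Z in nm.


r = a0 * n^2 / Z
= 0.0529 * 6^2 / 5
= 0.0529 * 36 / 5
= 0.3809 nm

0.3809


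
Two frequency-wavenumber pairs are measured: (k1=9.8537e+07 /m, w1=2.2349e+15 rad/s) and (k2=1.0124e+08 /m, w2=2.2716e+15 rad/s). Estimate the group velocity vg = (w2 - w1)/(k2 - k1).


vg = (w2 - w1) / (k2 - k1)
= (2.2716e+15 - 2.2349e+15) / (1.0124e+08 - 9.8537e+07)
= 3.6700e+13 / 2.7030e+06
= 1.3578e+07 m/s

1.3578e+07


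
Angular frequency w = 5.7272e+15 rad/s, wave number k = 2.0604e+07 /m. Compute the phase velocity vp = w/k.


vp = w / k
= 5.7272e+15 / 2.0604e+07
= 2.7797e+08 m/s

2.7797e+08


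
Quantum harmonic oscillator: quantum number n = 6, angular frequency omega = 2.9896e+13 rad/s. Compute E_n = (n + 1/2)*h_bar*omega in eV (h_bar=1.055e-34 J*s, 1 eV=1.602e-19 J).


E = (n + 1/2) * h_bar * omega
= (6 + 0.5) * 1.055e-34 * 2.9896e+13
= 6.5 * 3.1540e-21
= 2.0501e-20 J
= 0.128 eV

0.128


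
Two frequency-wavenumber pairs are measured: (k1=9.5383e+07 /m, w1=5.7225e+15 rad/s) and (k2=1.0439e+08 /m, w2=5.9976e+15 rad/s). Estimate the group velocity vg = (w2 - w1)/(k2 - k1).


vg = (w2 - w1) / (k2 - k1)
= (5.9976e+15 - 5.7225e+15) / (1.0439e+08 - 9.5383e+07)
= 2.7510e+14 / 9.0070e+06
= 3.0543e+07 m/s

3.0543e+07


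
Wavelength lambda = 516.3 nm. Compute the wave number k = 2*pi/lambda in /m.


k = 2 * pi / lambda
= 6.2832 / (516.3e-9)
= 6.2832 / 5.1630e-07
= 1.2170e+07 /m

1.2170e+07


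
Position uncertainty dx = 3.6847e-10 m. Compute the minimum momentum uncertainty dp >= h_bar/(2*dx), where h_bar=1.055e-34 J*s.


dp = h_bar / (2 * dx)
= 1.055e-34 / (2 * 3.6847e-10)
= 1.055e-34 / 7.3694e-10
= 1.4316e-25 kg*m/s

1.4316e-25


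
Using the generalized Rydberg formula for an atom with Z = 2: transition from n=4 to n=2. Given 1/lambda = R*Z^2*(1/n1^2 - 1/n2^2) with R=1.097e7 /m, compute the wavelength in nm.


1/lambda = R * Z^2 * (1/n1^2 - 1/n2^2)
= 1.097e7 * 2^2 * (1/2^2 - 1/4^2)
= 1.097e7 * 4 * (0.25 - 0.0625)
= 8.2275e+06 /m
lambda = 1 / 8.2275e+06
= 121.5436 nm

121.5436


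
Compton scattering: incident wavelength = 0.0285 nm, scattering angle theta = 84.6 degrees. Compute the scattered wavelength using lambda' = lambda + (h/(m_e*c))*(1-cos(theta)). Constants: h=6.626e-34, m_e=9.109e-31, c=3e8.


Compton wavelength: h/(m_e*c) = 2.4247e-12 m
d_lambda = 2.4247e-12 * (1 - cos(84.6 deg))
= 2.4247e-12 * 0.905892
= 2.1965e-12 m = 0.002197 nm
lambda' = 0.0285 + 0.002197
= 0.030697 nm

0.030697


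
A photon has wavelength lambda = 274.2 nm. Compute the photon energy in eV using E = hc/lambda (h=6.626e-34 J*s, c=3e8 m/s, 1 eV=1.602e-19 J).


E = hc / lambda
= (6.626e-34)(3e8) / (274.2e-9)
= 1.9878e-25 / 2.7420e-07
= 7.2495e-19 J
Converting to eV: 7.2495e-19 / 1.602e-19
= 4.5253 eV

4.5253


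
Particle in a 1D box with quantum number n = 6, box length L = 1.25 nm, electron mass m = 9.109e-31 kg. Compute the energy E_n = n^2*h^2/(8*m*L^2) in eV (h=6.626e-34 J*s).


E = n^2 * h^2 / (8 * m * L^2)
= 6^2 * (6.626e-34)^2 / (8 * 9.109e-31 * (1.25e-9)^2)
= 36 * 4.3904e-67 / (8 * 9.109e-31 * 1.5625e-18)
= 1.3881e-18 J
= 8.6649 eV

8.6649


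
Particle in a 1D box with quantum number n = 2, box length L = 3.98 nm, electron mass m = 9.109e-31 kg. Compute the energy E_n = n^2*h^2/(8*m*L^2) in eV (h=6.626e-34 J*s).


E = n^2 * h^2 / (8 * m * L^2)
= 2^2 * (6.626e-34)^2 / (8 * 9.109e-31 * (3.98e-9)^2)
= 4 * 4.3904e-67 / (8 * 9.109e-31 * 1.5840e-17)
= 1.5214e-20 J
= 0.095 eV

0.095


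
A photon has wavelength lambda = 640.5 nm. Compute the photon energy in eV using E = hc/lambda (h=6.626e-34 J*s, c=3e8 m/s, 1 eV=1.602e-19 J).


E = hc / lambda
= (6.626e-34)(3e8) / (640.5e-9)
= 1.9878e-25 / 6.4050e-07
= 3.1035e-19 J
Converting to eV: 3.1035e-19 / 1.602e-19
= 1.9373 eV

1.9373


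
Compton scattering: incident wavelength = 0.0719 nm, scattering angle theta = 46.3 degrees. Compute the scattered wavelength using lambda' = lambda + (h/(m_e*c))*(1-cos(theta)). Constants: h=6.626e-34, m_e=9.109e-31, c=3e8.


Compton wavelength: h/(m_e*c) = 2.4247e-12 m
d_lambda = 2.4247e-12 * (1 - cos(46.3 deg))
= 2.4247e-12 * 0.309118
= 7.4952e-13 m = 0.00075 nm
lambda' = 0.0719 + 0.00075
= 0.07265 nm

0.07265


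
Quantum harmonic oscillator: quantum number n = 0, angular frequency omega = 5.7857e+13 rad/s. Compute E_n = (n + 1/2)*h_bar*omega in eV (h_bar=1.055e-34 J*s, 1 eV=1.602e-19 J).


E = (n + 1/2) * h_bar * omega
= (0 + 0.5) * 1.055e-34 * 5.7857e+13
= 0.5 * 6.1039e-21
= 3.0520e-21 J
= 0.0191 eV

0.0191


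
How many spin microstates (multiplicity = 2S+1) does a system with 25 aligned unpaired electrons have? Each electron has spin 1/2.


Total spin S = N * (1/2) = 25 * 0.5 = 12.5
Spin multiplicity = 2S + 1
= 2 * 12.5 + 1
= 26

26


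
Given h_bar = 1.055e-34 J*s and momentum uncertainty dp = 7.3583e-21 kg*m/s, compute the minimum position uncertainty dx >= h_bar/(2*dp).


dx = h_bar / (2 * dp)
= 1.055e-34 / (2 * 7.3583e-21)
= 1.055e-34 / 1.4717e-20
= 7.1688e-15 m

7.1688e-15


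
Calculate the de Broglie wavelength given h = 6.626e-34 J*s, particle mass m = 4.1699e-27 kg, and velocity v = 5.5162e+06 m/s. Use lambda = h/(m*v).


lambda = h / (m * v)
= 6.626e-34 / (4.1699e-27 * 5.5162e+06)
= 6.626e-34 / 2.3002e-20
= 2.8806e-14 m

2.8806e-14


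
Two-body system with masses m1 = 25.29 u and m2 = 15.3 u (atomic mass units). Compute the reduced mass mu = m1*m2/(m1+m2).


mu = m1 * m2 / (m1 + m2)
= 25.29 * 15.3 / (25.29 + 15.3)
= 386.937 / 40.59
= 9.5328 u

9.5328


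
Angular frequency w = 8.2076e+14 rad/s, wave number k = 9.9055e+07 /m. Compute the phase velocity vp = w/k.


vp = w / k
= 8.2076e+14 / 9.9055e+07
= 8.2859e+06 m/s

8.2859e+06


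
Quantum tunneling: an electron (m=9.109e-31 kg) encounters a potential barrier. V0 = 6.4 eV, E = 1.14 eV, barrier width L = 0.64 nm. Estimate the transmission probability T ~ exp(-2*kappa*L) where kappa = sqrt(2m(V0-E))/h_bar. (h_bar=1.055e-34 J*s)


V0 - E = 5.26 eV = 8.4265e-19 J
kappa = sqrt(2 * m * (V0-E)) / h_bar
= sqrt(2 * 9.109e-31 * 8.4265e-19) / 1.055e-34
= 1.1744e+10 /m
2*kappa*L = 2 * 1.1744e+10 * 0.64e-9
= 15.0325
T = exp(-15.0325) = 2.961124e-07

2.961124e-07


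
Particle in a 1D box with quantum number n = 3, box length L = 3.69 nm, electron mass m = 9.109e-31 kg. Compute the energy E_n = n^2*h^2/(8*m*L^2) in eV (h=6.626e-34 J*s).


E = n^2 * h^2 / (8 * m * L^2)
= 3^2 * (6.626e-34)^2 / (8 * 9.109e-31 * (3.69e-9)^2)
= 9 * 4.3904e-67 / (8 * 9.109e-31 * 1.3616e-17)
= 3.9823e-20 J
= 0.2486 eV

0.2486


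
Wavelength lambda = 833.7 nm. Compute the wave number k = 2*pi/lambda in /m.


k = 2 * pi / lambda
= 6.2832 / (833.7e-9)
= 6.2832 / 8.3370e-07
= 7.5365e+06 /m

7.5365e+06


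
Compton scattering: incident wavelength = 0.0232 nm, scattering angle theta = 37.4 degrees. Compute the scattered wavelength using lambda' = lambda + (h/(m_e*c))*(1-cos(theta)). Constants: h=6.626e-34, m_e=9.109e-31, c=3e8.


Compton wavelength: h/(m_e*c) = 2.4247e-12 m
d_lambda = 2.4247e-12 * (1 - cos(37.4 deg))
= 2.4247e-12 * 0.205585
= 4.9848e-13 m = 0.000498 nm
lambda' = 0.0232 + 0.000498
= 0.023698 nm

0.023698


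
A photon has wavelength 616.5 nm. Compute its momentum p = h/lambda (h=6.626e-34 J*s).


p = h / lambda
= 6.626e-34 / (616.5e-9)
= 6.626e-34 / 6.1650e-07
= 1.0748e-27 kg*m/s

1.0748e-27


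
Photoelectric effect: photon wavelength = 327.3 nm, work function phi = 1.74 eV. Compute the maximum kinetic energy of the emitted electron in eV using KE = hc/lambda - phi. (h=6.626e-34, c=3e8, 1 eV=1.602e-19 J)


E_photon = hc / lambda
= (6.626e-34)(3e8) / (327.3e-9)
= 6.0733e-19 J
= 3.7911 eV
KE = E_photon - phi
= 3.7911 - 1.74
= 2.0511 eV

2.0511


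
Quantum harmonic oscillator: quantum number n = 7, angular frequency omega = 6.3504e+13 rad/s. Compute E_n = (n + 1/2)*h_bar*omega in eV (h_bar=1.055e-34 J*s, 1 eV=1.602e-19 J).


E = (n + 1/2) * h_bar * omega
= (7 + 0.5) * 1.055e-34 * 6.3504e+13
= 7.5 * 6.6997e-21
= 5.0248e-20 J
= 0.3137 eV

0.3137


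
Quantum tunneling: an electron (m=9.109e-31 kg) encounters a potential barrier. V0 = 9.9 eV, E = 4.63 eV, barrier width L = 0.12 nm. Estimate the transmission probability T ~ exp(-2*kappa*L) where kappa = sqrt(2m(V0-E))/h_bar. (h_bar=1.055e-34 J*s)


V0 - E = 5.27 eV = 8.4425e-19 J
kappa = sqrt(2 * m * (V0-E)) / h_bar
= sqrt(2 * 9.109e-31 * 8.4425e-19) / 1.055e-34
= 1.1755e+10 /m
2*kappa*L = 2 * 1.1755e+10 * 0.12e-9
= 2.8213
T = exp(-2.8213) = 5.952989e-02

5.952989e-02


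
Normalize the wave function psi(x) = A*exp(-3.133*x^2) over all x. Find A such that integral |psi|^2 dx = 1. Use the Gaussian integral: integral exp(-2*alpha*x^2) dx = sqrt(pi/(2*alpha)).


integral |psi|^2 dx = A^2 * sqrt(pi/(2*alpha)) = 1
A^2 = sqrt(2*alpha/pi)
= sqrt(2 * 3.133 / pi)
= 1.412278
A = sqrt(1.412278)
= 1.1884

1.1884


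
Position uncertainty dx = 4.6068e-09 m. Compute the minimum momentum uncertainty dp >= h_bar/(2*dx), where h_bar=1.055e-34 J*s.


dp = h_bar / (2 * dx)
= 1.055e-34 / (2 * 4.6068e-09)
= 1.055e-34 / 9.2136e-09
= 1.1450e-26 kg*m/s

1.1450e-26


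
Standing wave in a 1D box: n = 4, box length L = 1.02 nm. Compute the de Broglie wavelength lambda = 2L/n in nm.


lambda = 2L / n
= 2 * 1.02 / 4
= 2.04 / 4
= 0.51 nm

0.51


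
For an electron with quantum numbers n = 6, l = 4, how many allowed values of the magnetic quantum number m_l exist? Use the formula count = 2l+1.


m_l ranges from -l to +l in integer steps
So m_l goes from -4 to +4
Count = 2l + 1 = 2*4 + 1
= 9

9


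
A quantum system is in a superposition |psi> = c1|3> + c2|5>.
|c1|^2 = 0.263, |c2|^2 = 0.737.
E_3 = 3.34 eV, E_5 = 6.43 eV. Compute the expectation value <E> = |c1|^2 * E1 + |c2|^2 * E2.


<E> = |c1|^2 * E1 + |c2|^2 * E2
= 0.263 * 3.34 + 0.737 * 6.43
= 0.8784 + 4.7389
= 5.6173 eV

5.6173


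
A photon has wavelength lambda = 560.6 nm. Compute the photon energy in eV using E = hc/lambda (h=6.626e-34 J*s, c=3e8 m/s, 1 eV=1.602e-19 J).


E = hc / lambda
= (6.626e-34)(3e8) / (560.6e-9)
= 1.9878e-25 / 5.6060e-07
= 3.5458e-19 J
Converting to eV: 3.5458e-19 / 1.602e-19
= 2.2134 eV

2.2134


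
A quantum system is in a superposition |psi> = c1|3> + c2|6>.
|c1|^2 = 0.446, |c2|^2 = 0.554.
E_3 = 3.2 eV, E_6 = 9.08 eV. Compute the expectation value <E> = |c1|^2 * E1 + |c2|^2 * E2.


<E> = |c1|^2 * E1 + |c2|^2 * E2
= 0.446 * 3.2 + 0.554 * 9.08
= 1.4272 + 5.0303
= 6.4575 eV

6.4575


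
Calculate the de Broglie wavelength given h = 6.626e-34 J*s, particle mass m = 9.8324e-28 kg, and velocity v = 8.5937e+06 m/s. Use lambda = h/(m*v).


lambda = h / (m * v)
= 6.626e-34 / (9.8324e-28 * 8.5937e+06)
= 6.626e-34 / 8.4497e-21
= 7.8417e-14 m

7.8417e-14


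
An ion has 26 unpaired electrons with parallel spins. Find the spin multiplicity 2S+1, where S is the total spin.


Total spin S = N * (1/2) = 26 * 0.5 = 13.0
Spin multiplicity = 2S + 1
= 2 * 13.0 + 1
= 27

27


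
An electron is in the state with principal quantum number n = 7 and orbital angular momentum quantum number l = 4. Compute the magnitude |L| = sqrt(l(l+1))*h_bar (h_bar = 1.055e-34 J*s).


L = sqrt(l*(l+1)) * h_bar
= sqrt(4 * 5) * 1.055e-34
= sqrt(20) * 1.055e-34
= 4.4721 * 1.055e-34
= 4.7181e-34 J*s

4.7181e-34


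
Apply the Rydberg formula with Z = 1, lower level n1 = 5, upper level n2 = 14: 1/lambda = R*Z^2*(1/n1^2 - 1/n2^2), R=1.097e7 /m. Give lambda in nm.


1/lambda = R * Z^2 * (1/n1^2 - 1/n2^2)
= 1.097e7 * 1^2 * (1/5^2 - 1/14^2)
= 1.097e7 * 1 * (0.04 - 0.005102)
= 3.8283e+05 /m
lambda = 1 / 3.8283e+05
= 2612.1213 nm

2612.1213


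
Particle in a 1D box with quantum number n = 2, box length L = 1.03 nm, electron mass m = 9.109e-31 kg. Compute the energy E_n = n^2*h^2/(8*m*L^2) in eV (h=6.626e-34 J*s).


E = n^2 * h^2 / (8 * m * L^2)
= 2^2 * (6.626e-34)^2 / (8 * 9.109e-31 * (1.03e-9)^2)
= 4 * 4.3904e-67 / (8 * 9.109e-31 * 1.0609e-18)
= 2.2716e-19 J
= 1.418 eV

1.418


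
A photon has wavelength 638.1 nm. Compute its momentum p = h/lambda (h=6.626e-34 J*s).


p = h / lambda
= 6.626e-34 / (638.1e-9)
= 6.626e-34 / 6.3810e-07
= 1.0384e-27 kg*m/s

1.0384e-27


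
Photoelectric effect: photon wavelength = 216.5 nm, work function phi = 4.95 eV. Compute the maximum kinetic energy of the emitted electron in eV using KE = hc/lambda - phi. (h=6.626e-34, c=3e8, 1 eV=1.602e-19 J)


E_photon = hc / lambda
= (6.626e-34)(3e8) / (216.5e-9)
= 9.1815e-19 J
= 5.7313 eV
KE = E_photon - phi
= 5.7313 - 4.95
= 0.7813 eV

0.7813


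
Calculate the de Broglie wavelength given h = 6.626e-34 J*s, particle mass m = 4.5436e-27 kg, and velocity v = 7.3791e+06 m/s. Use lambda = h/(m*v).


lambda = h / (m * v)
= 6.626e-34 / (4.5436e-27 * 7.3791e+06)
= 6.626e-34 / 3.3528e-20
= 1.9763e-14 m

1.9763e-14


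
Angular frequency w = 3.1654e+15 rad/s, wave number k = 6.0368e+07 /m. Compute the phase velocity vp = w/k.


vp = w / k
= 3.1654e+15 / 6.0368e+07
= 5.2435e+07 m/s

5.2435e+07


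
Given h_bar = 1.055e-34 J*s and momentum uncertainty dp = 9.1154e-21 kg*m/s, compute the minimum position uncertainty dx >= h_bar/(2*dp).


dx = h_bar / (2 * dp)
= 1.055e-34 / (2 * 9.1154e-21)
= 1.055e-34 / 1.8231e-20
= 5.7869e-15 m

5.7869e-15


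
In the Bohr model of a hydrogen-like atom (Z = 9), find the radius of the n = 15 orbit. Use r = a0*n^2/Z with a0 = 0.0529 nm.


r = a0 * n^2 / Z
= 0.0529 * 15^2 / 9
= 0.0529 * 225 / 9
= 1.3225 nm

1.3225


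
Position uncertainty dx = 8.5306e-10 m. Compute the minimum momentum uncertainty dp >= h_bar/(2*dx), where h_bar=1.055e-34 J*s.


dp = h_bar / (2 * dx)
= 1.055e-34 / (2 * 8.5306e-10)
= 1.055e-34 / 1.7061e-09
= 6.1836e-26 kg*m/s

6.1836e-26


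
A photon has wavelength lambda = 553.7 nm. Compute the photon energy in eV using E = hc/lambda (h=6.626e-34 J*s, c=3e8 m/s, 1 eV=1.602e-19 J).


E = hc / lambda
= (6.626e-34)(3e8) / (553.7e-9)
= 1.9878e-25 / 5.5370e-07
= 3.5900e-19 J
Converting to eV: 3.5900e-19 / 1.602e-19
= 2.241 eV

2.241


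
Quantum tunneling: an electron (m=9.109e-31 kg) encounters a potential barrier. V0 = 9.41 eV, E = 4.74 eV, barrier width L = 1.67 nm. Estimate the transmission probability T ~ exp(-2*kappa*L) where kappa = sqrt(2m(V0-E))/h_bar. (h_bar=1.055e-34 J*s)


V0 - E = 4.67 eV = 7.4813e-19 J
kappa = sqrt(2 * m * (V0-E)) / h_bar
= sqrt(2 * 9.109e-31 * 7.4813e-19) / 1.055e-34
= 1.1066e+10 /m
2*kappa*L = 2 * 1.1066e+10 * 1.67e-9
= 36.9602
T = exp(-36.9602) = 8.879709e-17

8.879709e-17


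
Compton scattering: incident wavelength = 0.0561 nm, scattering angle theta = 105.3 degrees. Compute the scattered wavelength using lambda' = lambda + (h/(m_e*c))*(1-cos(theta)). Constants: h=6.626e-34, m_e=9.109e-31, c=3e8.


Compton wavelength: h/(m_e*c) = 2.4247e-12 m
d_lambda = 2.4247e-12 * (1 - cos(105.3 deg))
= 2.4247e-12 * 1.263873
= 3.0645e-12 m = 0.003065 nm
lambda' = 0.0561 + 0.003065
= 0.059165 nm

0.059165


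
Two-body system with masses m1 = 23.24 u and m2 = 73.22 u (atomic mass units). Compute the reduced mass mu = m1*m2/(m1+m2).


mu = m1 * m2 / (m1 + m2)
= 23.24 * 73.22 / (23.24 + 73.22)
= 1701.6328 / 96.46
= 17.6408 u

17.6408


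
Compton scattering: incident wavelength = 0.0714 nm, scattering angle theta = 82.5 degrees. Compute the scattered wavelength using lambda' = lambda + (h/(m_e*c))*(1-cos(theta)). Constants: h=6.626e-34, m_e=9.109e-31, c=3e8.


Compton wavelength: h/(m_e*c) = 2.4247e-12 m
d_lambda = 2.4247e-12 * (1 - cos(82.5 deg))
= 2.4247e-12 * 0.869474
= 2.1082e-12 m = 0.002108 nm
lambda' = 0.0714 + 0.002108
= 0.073508 nm

0.073508


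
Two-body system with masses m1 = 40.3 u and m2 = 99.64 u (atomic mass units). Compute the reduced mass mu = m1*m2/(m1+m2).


mu = m1 * m2 / (m1 + m2)
= 40.3 * 99.64 / (40.3 + 99.64)
= 4015.492 / 139.94
= 28.6944 u

28.6944


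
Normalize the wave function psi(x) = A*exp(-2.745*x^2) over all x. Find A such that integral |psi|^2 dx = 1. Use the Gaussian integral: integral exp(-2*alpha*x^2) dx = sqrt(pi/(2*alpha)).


integral |psi|^2 dx = A^2 * sqrt(pi/(2*alpha)) = 1
A^2 = sqrt(2*alpha/pi)
= sqrt(2 * 2.745 / pi)
= 1.321938
A = sqrt(1.321938)
= 1.1498

1.1498


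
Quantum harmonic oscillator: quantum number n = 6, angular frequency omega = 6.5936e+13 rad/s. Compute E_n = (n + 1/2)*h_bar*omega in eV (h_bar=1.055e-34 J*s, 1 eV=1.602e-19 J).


E = (n + 1/2) * h_bar * omega
= (6 + 0.5) * 1.055e-34 * 6.5936e+13
= 6.5 * 6.9562e-21
= 4.5216e-20 J
= 0.2822 eV

0.2822


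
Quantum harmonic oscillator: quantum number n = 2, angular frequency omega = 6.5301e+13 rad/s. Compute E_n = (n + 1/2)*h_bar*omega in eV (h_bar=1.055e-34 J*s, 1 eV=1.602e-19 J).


E = (n + 1/2) * h_bar * omega
= (2 + 0.5) * 1.055e-34 * 6.5301e+13
= 2.5 * 6.8893e-21
= 1.7223e-20 J
= 0.1075 eV

0.1075


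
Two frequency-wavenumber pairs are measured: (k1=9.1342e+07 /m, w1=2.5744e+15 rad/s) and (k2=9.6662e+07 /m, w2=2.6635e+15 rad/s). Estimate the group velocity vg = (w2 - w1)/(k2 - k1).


vg = (w2 - w1) / (k2 - k1)
= (2.6635e+15 - 2.5744e+15) / (9.6662e+07 - 9.1342e+07)
= 8.9100e+13 / 5.3200e+06
= 1.6748e+07 m/s

1.6748e+07


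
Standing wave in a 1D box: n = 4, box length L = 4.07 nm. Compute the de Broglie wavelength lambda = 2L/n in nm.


lambda = 2L / n
= 2 * 4.07 / 4
= 8.14 / 4
= 2.035 nm

2.035


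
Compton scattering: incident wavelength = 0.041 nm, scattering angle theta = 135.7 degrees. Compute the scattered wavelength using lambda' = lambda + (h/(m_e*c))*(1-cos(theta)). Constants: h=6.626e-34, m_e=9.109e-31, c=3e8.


Compton wavelength: h/(m_e*c) = 2.4247e-12 m
d_lambda = 2.4247e-12 * (1 - cos(135.7 deg))
= 2.4247e-12 * 1.715693
= 4.1601e-12 m = 0.00416 nm
lambda' = 0.041 + 0.00416
= 0.04516 nm

0.04516


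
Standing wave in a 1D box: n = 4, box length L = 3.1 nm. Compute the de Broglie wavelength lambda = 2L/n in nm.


lambda = 2L / n
= 2 * 3.1 / 4
= 6.2 / 4
= 1.55 nm

1.55
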